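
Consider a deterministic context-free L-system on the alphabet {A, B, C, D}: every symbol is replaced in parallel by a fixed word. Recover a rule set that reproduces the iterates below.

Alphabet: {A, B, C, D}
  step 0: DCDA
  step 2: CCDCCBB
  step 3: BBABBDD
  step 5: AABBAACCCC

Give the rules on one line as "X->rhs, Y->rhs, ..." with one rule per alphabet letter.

A->CC, B->D, C->B, D->A

  step 2 ⇒ step 3: CCDCCBB ⇒ B·B·A·B·B·D·D
    B ↦ D
    C ↦ B
    D ↦ A
    A ↦ CC  (constrained at step 0)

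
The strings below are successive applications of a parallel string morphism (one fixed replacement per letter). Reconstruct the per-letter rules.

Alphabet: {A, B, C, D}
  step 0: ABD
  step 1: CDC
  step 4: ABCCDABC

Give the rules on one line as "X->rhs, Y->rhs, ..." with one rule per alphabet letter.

A->C, B->D, C->AB, D->C

  step 0 ⇒ step 1: ABD ⇒ C·D·C
    A ↦ C
    B ↦ D
    D ↦ C
    C ↦ AB  (constrained at step 1)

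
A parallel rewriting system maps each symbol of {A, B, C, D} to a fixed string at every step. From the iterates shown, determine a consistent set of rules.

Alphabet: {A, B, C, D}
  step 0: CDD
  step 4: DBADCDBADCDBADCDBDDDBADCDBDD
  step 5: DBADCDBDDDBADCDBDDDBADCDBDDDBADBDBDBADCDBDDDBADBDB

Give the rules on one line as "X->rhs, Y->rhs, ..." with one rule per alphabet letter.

A->DC, B->A, C->DD, D->DB

  step 4 ⇒ step 5: DBADCDBADCDBADCDBDDDBADCDBDD ⇒ DB·A·DC·DB·DD·DB·A·DC·DB·DD·DB·A·DC·DB·DD·DB·A·DB·DB·DB·A·DC·DB·DD·DB·A·DB·DB
    A ↦ DC
    B ↦ A
    C ↦ DD
    D ↦ DB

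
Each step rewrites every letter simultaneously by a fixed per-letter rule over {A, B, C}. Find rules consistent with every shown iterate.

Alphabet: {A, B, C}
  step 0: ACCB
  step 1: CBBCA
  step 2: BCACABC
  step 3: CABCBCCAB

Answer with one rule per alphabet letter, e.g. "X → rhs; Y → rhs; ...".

A->C, B->CA, C->B

  step 2 ⇒ step 3: BCACABC ⇒ CA·B·C·B·C·CA·B
    A ↦ C
    B ↦ CA
    C ↦ B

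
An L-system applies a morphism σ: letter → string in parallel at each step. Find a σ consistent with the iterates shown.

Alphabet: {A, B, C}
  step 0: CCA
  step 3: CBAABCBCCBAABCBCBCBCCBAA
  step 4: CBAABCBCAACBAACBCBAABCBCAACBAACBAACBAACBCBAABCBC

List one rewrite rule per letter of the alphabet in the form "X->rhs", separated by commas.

  step 3 ⇒ step 4: CBAABCBCCBAABCBCBCBCCBAA ⇒ CB·AA·BC·BC·AA·CB·AA·CB·CB·AA·BC·BC·AA·CB·AA·CB·AA·CB·AA·CB·CB·AA·BC·BC
    A ↦ BC
    B ↦ AA
    C ↦ CB

A->BC, B->AA, C->CB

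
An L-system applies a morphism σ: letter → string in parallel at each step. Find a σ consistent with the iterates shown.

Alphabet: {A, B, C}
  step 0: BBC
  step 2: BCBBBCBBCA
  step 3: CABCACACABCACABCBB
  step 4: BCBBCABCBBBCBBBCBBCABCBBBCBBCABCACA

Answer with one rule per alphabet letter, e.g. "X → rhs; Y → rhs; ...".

  step 3 ⇒ step 4: CABCACACABCACABCBB ⇒ B·CBB·CA·B·CBB·B·CBB·B·CBB·CA·B·CBB·B·CBB·CA·B·CA·CA
    A ↦ CBB
    B ↦ CA
    C ↦ B

A->CBB, B->CA, C->B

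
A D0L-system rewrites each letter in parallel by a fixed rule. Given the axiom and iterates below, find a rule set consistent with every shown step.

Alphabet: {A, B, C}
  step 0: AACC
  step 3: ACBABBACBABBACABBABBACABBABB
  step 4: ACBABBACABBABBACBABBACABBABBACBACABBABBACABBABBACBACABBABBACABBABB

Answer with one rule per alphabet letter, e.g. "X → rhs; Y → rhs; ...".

A->AC, B->ABB, C->B

  step 3 ⇒ step 4: ACBABBACBABBACABBABBACABBABB ⇒ AC·B·ABB·AC·ABB·ABB·AC·B·ABB·AC·ABB·ABB·AC·B·AC·ABB·ABB·AC·ABB·ABB·AC·B·AC·ABB·ABB·AC·ABB·ABB
    A ↦ AC
    B ↦ ABB
    C ↦ B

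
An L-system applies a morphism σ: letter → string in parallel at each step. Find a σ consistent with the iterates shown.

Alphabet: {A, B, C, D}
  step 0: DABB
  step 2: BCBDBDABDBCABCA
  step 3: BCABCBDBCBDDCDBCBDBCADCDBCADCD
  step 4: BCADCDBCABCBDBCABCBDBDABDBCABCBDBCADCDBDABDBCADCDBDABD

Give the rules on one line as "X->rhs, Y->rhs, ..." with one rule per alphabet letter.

A->DCD, B->BC, C->A, D->BD

  step 3 ⇒ step 4: BCABCBDBCBDDCDBCBDBCADCDBCADCD ⇒ BC·A·DCD·BC·A·BC·BD·BC·A·BC·BD·BD·A·BD·BC·A·BC·BD·BC·A·DCD·BD·A·BD·BC·A·DCD·BD·A·BD
    A ↦ DCD
    B ↦ BC
    C ↦ A
    D ↦ BD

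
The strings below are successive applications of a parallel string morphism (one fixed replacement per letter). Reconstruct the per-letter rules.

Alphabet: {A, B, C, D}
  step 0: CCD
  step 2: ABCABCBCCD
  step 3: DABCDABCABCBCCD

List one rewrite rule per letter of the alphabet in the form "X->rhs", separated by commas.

A->D, B->A, C->BC, D->CD

  step 2 ⇒ step 3: ABCABCBCCD ⇒ D·A·BC·D·A·BC·A·BC·BC·CD
    A ↦ D
    B ↦ A
    C ↦ BC
    D ↦ CD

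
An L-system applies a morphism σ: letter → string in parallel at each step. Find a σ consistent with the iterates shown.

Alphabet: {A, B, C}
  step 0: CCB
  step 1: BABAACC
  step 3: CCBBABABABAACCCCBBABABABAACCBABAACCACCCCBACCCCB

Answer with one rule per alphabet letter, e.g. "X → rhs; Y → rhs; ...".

  step 0 ⇒ step 1: CCB ⇒ BA·BA·ACC
    B ↦ ACC
    C ↦ BA
    A ↦ CCB  (constrained at step 1)

A->CCB, B->ACC, C->BA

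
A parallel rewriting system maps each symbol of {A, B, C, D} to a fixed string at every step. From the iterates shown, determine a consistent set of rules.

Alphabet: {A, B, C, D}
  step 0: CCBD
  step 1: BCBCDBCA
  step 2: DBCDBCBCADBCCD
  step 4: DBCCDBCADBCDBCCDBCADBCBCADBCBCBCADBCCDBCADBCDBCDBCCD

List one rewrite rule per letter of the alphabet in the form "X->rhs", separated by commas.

A->CD, B->D, C->BC, D->BCA

  step 1 ⇒ step 2: BCBCDBCA ⇒ D·BC·D·BC·BCA·D·BC·CD
    A ↦ CD
    B ↦ D
    C ↦ BC
    D ↦ BCA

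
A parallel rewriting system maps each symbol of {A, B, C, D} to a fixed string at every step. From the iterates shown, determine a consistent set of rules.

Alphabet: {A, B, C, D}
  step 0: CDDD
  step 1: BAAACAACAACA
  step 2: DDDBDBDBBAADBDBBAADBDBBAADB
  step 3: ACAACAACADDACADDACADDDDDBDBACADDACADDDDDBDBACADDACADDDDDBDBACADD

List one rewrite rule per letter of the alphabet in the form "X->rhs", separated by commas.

  step 2 ⇒ step 3: DDDBDBDBBAADBDBBAADBDBBAADB ⇒ ACA·ACA·ACA·DD·ACA·DD·ACA·DD·DD·DB·DB·ACA·DD·ACA·DD·DD·DB·DB·ACA·DD·ACA·DD·DD·DB·DB·ACA·DD
    A ↦ DB
    B ↦ DD
    D ↦ ACA
  step 0 ⇒ step 1: CDDD ⇒ BAA·ACA·ACA·ACA
    C ↦ BAA

A->DB, B->DD, C->BAA, D->ACA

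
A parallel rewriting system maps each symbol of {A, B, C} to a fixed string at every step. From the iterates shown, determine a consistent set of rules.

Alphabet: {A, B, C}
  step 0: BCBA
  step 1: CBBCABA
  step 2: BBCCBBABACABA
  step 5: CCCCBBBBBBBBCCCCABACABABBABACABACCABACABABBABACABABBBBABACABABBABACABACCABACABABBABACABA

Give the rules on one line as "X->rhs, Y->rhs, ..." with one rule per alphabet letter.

  step 1 ⇒ step 2: CBBCABA ⇒ BB·C·C·BB·ABA·C·ABA
    A ↦ ABA
    B ↦ C
    C ↦ BB

A->ABA, B->C, C->BB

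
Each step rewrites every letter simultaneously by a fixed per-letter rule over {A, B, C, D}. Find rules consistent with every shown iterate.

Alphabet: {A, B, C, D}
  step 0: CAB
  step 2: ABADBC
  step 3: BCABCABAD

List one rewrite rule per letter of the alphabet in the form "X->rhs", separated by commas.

  step 2 ⇒ step 3: ABADBC ⇒ BC·A·BC·AB·A·D
    A ↦ BC
    B ↦ A
    C ↦ D
    D ↦ AB

A->BC, B->A, C->D, D->AB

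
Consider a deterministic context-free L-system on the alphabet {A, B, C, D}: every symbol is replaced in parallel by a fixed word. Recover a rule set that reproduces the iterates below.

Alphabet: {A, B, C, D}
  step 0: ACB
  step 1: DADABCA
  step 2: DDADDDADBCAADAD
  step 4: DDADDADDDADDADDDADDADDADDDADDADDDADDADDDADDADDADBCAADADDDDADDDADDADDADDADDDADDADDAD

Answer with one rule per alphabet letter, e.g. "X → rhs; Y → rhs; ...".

  step 1 ⇒ step 2: DADABCA ⇒ DDA·D·DDA·D·BCA·ADA·D
    A ↦ D
    B ↦ BCA
    C ↦ ADA
    D ↦ DDA

A->D, B->BCA, C->ADA, D->DDA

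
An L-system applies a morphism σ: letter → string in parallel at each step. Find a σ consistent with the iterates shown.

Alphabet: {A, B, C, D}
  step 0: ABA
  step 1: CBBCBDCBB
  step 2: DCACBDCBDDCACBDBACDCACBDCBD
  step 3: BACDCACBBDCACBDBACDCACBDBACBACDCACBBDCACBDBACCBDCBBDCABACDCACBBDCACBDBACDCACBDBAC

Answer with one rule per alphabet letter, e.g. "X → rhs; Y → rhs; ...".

  step 2 ⇒ step 3: DCACBDCBDDCACBDBACDCACBDCBD ⇒ BAC·DCA·CBB·DCA·CBD·BAC·DCA·CBD·BAC·BAC·DCA·CBB·DCA·CBD·BAC·CBD·CBB·DCA·BAC·DCA·CBB·DCA·CBD·BAC·DCA·CBD·BAC
    A ↦ CBB
    B ↦ CBD
    C ↦ DCA
    D ↦ BAC

A->CBB, B->CBD, C->DCA, D->BAC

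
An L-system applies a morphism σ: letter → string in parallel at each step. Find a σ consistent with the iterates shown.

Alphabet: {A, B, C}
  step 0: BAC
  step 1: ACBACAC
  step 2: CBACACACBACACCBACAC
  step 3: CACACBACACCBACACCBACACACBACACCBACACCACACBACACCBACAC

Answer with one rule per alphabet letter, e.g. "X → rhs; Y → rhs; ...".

  step 2 ⇒ step 3: CBACACACBACACCBACAC ⇒ CAC·A·CBA·CAC·CBA·CAC·CBA·CAC·A·CBA·CAC·CBA·CAC·CAC·A·CBA·CAC·CBA·CAC
    A ↦ CBA
    B ↦ A
    C ↦ CAC

A->CBA, B->A, C->CAC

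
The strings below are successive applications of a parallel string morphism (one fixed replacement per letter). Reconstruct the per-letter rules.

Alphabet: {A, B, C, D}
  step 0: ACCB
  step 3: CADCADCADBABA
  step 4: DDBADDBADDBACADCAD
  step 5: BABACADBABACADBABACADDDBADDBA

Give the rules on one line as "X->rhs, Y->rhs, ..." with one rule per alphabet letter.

  step 4 ⇒ step 5: DDBADDBADDBACADCAD ⇒ BA·BA·CA·D·BA·BA·CA·D·BA·BA·CA·D·D·D·BA·D·D·BA
    A ↦ D
    B ↦ CA
    C ↦ D
    D ↦ BA

A->D, B->CA, C->D, D->BA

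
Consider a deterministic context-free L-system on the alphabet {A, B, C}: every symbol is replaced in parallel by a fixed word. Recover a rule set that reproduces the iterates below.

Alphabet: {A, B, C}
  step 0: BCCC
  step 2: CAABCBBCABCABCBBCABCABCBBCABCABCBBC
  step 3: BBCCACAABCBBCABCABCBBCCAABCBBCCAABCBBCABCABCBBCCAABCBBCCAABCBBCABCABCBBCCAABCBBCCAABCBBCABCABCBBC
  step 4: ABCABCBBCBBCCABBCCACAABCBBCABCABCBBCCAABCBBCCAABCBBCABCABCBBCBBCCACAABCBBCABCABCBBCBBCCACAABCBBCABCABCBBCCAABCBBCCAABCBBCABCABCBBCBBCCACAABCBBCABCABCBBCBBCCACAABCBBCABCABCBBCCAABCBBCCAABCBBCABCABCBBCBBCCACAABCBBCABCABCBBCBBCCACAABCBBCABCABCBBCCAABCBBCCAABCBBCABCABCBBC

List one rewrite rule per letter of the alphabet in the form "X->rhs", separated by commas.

  step 3 ⇒ step 4: BBCCACAABCBBCABCABCBBCCAABCBBCCAABCBBCABCABCBBCCAABCBBCCAABCBBCABCABCBBCCAABCBBCCAABCBBCABCABCBBC ⇒ ABC·ABC·BBC·BBC·CA·BBC·CA·CA·ABC·BBC·ABC·ABC·BBC·CA·ABC·BBC·CA·ABC·BBC·ABC·ABC·BBC·BBC·CA·CA·ABC·BBC·ABC·ABC·BBC·BBC·CA·CA·ABC·BBC·ABC·ABC·BBC·CA·ABC·BBC·CA·ABC·BBC·ABC·ABC·BBC·BBC·CA·CA·ABC·BBC·ABC·ABC·BBC·BBC·CA·CA·ABC·BBC·ABC·ABC·BBC·CA·ABC·BBC·CA·ABC·BBC·ABC·ABC·BBC·BBC·CA·CA·ABC·BBC·ABC·ABC·BBC·BBC·CA·CA·ABC·BBC·ABC·ABC·BBC·CA·ABC·BBC·CA·ABC·BBC·ABC·ABC·BBC
    A ↦ CA
    B ↦ ABC
    C ↦ BBC

A->CA, B->ABC, C->BBC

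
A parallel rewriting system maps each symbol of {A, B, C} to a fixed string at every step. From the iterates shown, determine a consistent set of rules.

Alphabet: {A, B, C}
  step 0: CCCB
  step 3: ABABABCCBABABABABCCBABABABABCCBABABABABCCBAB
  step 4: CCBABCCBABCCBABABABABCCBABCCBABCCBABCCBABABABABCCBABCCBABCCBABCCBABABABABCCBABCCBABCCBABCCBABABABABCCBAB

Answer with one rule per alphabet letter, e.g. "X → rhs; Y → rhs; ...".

A->CCB, B->AB, C->AB

  step 3 ⇒ step 4: ABABABCCBABABABABCCBABABABABCCBABABABABCCBAB ⇒ CCB·AB·CCB·AB·CCB·AB·AB·AB·AB·CCB·AB·CCB·AB·CCB·AB·CCB·AB·AB·AB·AB·CCB·AB·CCB·AB·CCB·AB·CCB·AB·AB·AB·AB·CCB·AB·CCB·AB·CCB·AB·CCB·AB·AB·AB·AB·CCB·AB
    A ↦ CCB
    B ↦ AB
    C ↦ AB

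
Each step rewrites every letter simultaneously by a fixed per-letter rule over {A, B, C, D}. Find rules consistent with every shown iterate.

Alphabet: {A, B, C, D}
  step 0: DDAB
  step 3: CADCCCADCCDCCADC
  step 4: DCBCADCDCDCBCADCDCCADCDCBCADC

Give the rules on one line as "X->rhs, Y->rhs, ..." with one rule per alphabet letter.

A->B, B->C, C->DC, D->CA

  step 3 ⇒ step 4: CADCCCADCCDCCADC ⇒ DC·B·CA·DC·DC·DC·B·CA·DC·DC·CA·DC·DC·B·CA·DC
    A ↦ B
    C ↦ DC
    D ↦ CA
    B ↦ C  (constrained at step 0)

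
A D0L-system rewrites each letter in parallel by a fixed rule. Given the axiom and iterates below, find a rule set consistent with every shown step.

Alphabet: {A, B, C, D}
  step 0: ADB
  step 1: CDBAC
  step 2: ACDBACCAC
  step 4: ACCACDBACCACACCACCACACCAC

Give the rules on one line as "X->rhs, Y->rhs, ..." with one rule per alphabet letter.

A->C, B->AC, C->AC, D->DB

  step 1 ⇒ step 2: CDBAC ⇒ AC·DB·AC·C·AC
    A ↦ C
    B ↦ AC
    C ↦ AC
    D ↦ DB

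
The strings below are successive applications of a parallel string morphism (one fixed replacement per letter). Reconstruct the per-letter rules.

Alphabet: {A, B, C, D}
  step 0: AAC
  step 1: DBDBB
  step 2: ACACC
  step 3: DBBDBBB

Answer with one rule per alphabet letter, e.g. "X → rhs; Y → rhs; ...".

A->DB, B->C, C->B, D->A

  step 2 ⇒ step 3: ACACC ⇒ DB·B·DB·B·B
    A ↦ DB
    C ↦ B
  step 1 ⇒ step 2: DBDBB ⇒ A·C·A·C·C
    B ↦ C
  step 1 ⇒ step 2: DBDBB ⇒ A·C·A·C·C
    D ↦ A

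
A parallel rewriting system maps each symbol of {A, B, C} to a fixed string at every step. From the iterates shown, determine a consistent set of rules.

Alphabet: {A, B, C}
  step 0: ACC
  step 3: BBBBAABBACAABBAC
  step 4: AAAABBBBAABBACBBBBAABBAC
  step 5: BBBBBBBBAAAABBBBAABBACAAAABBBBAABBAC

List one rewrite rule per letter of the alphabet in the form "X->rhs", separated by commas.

  step 4 ⇒ step 5: AAAABBBBAABBACBBBBAABBAC ⇒ BB·BB·BB·BB·A·A·A·A·BB·BB·A·A·BB·AC·A·A·A·A·BB·BB·A·A·BB·AC
    A ↦ BB
    B ↦ A
    C ↦ AC

A->BB, B->A, C->AC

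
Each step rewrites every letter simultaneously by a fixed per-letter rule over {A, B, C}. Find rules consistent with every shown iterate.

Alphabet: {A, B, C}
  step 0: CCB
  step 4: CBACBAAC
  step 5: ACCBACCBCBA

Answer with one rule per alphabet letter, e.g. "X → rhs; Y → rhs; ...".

A->CB, B->C, C->A

  step 4 ⇒ step 5: CBACBAAC ⇒ A·C·CB·A·C·CB·CB·A
    A ↦ CB
    B ↦ C
    C ↦ A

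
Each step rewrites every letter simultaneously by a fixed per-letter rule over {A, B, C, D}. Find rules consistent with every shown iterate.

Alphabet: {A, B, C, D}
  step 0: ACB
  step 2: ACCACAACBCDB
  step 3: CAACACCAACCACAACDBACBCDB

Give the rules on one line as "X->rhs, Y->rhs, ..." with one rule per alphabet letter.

  step 2 ⇒ step 3: ACCACAACBCDB ⇒ CA·AC·AC·CA·AC·CA·CA·AC·DB·AC·BC·DB
    A ↦ CA
    B ↦ DB
    C ↦ AC
    D ↦ BC

A->CA, B->DB, C->AC, D->BC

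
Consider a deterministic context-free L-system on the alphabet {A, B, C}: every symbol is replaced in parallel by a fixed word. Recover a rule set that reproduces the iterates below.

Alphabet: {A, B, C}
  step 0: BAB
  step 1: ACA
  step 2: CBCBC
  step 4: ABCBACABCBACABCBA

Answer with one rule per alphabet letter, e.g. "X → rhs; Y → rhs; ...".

A->C, B->A, C->BCB

  step 1 ⇒ step 2: ACA ⇒ C·BCB·C
    A ↦ C
    C ↦ BCB
  step 0 ⇒ step 1: BAB ⇒ A·C·A
    B ↦ A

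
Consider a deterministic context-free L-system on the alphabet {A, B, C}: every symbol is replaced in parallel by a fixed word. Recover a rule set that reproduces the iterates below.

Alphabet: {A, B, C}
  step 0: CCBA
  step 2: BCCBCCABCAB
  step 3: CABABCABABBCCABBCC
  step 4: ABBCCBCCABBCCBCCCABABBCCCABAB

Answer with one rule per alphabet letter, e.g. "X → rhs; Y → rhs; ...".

A->BC, B->C, C->AB

  step 3 ⇒ step 4: CABABCABABBCCABBCC ⇒ AB·BC·C·BC·C·AB·BC·C·BC·C·C·AB·AB·BC·C·C·AB·AB
    A ↦ BC
    B ↦ C
    C ↦ AB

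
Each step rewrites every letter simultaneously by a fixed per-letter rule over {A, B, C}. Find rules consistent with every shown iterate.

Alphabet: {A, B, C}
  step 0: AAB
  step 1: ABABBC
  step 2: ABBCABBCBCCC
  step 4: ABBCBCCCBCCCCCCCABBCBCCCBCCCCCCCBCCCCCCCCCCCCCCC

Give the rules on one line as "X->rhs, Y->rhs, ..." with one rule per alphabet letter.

A->AB, B->BC, C->CC

  step 1 ⇒ step 2: ABABBC ⇒ AB·BC·AB·BC·BC·CC
    A ↦ AB
    B ↦ BC
    C ↦ CC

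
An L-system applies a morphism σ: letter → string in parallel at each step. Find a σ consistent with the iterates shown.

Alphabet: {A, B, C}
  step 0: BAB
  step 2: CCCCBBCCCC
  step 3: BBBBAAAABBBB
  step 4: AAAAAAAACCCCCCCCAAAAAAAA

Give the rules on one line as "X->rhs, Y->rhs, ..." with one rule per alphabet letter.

A->CC, B->AA, C->B

  step 3 ⇒ step 4: BBBBAAAABBBB ⇒ AA·AA·AA·AA·CC·CC·CC·CC·AA·AA·AA·AA
    A ↦ CC
    B ↦ AA
  step 2 ⇒ step 3: CCCCBBCCCC ⇒ B·B·B·B·AA·AA·B·B·B·B
    C ↦ B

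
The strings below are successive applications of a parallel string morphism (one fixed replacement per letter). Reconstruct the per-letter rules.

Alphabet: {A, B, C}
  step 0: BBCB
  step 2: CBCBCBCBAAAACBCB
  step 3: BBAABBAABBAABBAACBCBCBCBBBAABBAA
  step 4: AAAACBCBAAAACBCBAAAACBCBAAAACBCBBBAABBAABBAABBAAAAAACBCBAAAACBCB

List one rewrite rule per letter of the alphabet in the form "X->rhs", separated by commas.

A->CB, B->AA, C->BB

  step 3 ⇒ step 4: BBAABBAABBAABBAACBCBCBCBBBAABBAA ⇒ AA·AA·CB·CB·AA·AA·CB·CB·AA·AA·CB·CB·AA·AA·CB·CB·BB·AA·BB·AA·BB·AA·BB·AA·AA·AA·CB·CB·AA·AA·CB·CB
    A ↦ CB
    B ↦ AA
    C ↦ BB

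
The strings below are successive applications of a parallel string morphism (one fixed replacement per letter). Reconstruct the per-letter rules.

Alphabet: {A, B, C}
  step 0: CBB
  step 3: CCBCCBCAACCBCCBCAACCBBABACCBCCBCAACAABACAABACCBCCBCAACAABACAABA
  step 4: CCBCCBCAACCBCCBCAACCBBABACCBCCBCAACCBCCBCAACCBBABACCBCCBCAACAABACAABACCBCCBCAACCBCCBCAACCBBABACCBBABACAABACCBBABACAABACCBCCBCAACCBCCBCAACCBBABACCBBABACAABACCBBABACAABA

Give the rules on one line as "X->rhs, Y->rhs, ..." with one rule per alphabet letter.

A->BA, B->CAA, C->CCB

  step 3 ⇒ step 4: CCBCCBCAACCBCCBCAACCBBABACCBCCBCAACAABACAABACCBCCBCAACAABACAABA ⇒ CCB·CCB·CAA·CCB·CCB·CAA·CCB·BA·BA·CCB·CCB·CAA·CCB·CCB·CAA·CCB·BA·BA·CCB·CCB·CAA·CAA·BA·CAA·BA·CCB·CCB·CAA·CCB·CCB·CAA·CCB·BA·BA·CCB·BA·BA·CAA·BA·CCB·BA·BA·CAA·BA·CCB·CCB·CAA·CCB·CCB·CAA·CCB·BA·BA·CCB·BA·BA·CAA·BA·CCB·BA·BA·CAA·BA
    A ↦ BA
    B ↦ CAA
    C ↦ CCB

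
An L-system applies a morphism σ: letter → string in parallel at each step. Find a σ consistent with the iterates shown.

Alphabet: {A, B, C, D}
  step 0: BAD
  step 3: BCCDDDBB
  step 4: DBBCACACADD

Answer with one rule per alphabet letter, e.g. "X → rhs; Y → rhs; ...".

A->CC, B->D, C->B, D->CA

  step 3 ⇒ step 4: BCCDDDBB ⇒ D·B·B·CA·CA·CA·D·D
    B ↦ D
    C ↦ B
    D ↦ CA
    A ↦ CC  (constrained at step 0)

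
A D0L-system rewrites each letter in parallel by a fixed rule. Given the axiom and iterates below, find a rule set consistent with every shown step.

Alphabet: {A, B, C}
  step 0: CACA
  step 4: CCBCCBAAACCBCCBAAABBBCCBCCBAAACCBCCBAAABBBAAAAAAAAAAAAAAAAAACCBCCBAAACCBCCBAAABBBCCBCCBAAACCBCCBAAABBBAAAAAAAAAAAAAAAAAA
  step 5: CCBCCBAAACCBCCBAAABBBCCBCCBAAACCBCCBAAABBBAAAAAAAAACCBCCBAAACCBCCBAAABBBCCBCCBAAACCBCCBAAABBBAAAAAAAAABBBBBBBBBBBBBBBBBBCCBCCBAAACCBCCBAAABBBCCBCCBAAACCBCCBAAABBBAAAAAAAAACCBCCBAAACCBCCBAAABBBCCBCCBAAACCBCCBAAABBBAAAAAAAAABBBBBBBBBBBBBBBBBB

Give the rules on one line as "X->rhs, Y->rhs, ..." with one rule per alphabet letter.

  step 4 ⇒ step 5: CCBCCBAAACCBCCBAAABBBCCBCCBAAACCBCCBAAABBBAAAAAAAAAAAAAAAAAACCBCCBAAACCBCCBAAABBBCCBCCBAAACCBCCBAAABBBAAAAAAAAAAAAAAAAAA ⇒ CCB·CCB·AAA·CCB·CCB·AAA·B·B·B·CCB·CCB·AAA·CCB·CCB·AAA·B·B·B·AAA·AAA·AAA·CCB·CCB·AAA·CCB·CCB·AAA·B·B·B·CCB·CCB·AAA·CCB·CCB·AAA·B·B·B·AAA·AAA·AAA·B·B·B·B·B·B·B·B·B·B·B·B·B·B·B·B·B·B·CCB·CCB·AAA·CCB·CCB·AAA·B·B·B·CCB·CCB·AAA·CCB·CCB·AAA·B·B·B·AAA·AAA·AAA·CCB·CCB·AAA·CCB·CCB·AAA·B·B·B·CCB·CCB·AAA·CCB·CCB·AAA·B·B·B·AAA·AAA·AAA·B·B·B·B·B·B·B·B·B·B·B·B·B·B·B·B·B·B
    A ↦ B
    B ↦ AAA
    C ↦ CCB

A->B, B->AAA, C->CCB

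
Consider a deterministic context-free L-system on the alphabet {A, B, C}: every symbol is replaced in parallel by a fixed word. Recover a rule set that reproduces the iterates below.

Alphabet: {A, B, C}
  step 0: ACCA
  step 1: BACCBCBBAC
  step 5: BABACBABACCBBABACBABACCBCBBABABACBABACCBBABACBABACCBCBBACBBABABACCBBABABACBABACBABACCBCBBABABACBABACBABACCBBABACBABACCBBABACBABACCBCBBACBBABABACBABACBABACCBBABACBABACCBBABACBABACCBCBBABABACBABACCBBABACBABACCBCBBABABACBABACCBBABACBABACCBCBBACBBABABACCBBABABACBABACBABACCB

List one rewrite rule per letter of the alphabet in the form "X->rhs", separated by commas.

A->BAC, B->BA, C->CB

  step 0 ⇒ step 1: ACCA ⇒ BAC·CB·CB·BAC
    A ↦ BAC
    C ↦ CB
    B ↦ BA  (constrained at step 1)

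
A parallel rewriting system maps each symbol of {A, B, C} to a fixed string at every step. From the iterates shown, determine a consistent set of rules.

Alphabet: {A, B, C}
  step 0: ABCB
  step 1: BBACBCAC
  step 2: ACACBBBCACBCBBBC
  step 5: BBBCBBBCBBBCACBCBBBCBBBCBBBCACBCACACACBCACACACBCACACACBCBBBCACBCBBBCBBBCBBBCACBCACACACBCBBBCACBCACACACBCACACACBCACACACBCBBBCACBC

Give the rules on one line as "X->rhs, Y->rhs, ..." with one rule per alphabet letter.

A->BB, B->AC, C->BC

  step 1 ⇒ step 2: BBACBCAC ⇒ AC·AC·BB·BC·AC·BC·BB·BC
    A ↦ BB
    B ↦ AC
    C ↦ BC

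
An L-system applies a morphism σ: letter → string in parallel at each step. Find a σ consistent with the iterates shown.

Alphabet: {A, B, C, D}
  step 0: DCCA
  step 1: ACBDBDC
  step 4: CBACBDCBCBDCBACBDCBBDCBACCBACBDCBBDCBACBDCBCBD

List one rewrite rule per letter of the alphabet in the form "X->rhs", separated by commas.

  step 0 ⇒ step 1: DCCA ⇒ AC·BD·BD·C
    A ↦ C
    C ↦ BD
    D ↦ AC
    B ↦ CB  (constrained at step 1)

A->C, B->CB, C->BD, D->AC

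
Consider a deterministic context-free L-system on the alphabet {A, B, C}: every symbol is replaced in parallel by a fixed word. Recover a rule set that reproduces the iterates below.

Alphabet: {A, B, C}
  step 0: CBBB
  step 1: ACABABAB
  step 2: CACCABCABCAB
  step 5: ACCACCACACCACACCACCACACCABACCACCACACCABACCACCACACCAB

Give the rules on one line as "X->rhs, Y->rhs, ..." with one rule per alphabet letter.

A->C, B->AB, C->AC

  step 1 ⇒ step 2: ACABABAB ⇒ C·AC·C·AB·C·AB·C·AB
    A ↦ C
    B ↦ AB
    C ↦ AC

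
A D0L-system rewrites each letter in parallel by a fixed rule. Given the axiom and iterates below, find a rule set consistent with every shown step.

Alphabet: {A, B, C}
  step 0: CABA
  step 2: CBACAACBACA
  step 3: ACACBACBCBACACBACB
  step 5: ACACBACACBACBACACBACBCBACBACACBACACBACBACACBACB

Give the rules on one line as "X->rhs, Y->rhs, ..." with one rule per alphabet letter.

A->CB, B->CA, C->A

  step 2 ⇒ step 3: CBACAACBACA ⇒ A·CA·CB·A·CB·CB·A·CA·CB·A·CB
    A ↦ CB
    B ↦ CA
    C ↦ A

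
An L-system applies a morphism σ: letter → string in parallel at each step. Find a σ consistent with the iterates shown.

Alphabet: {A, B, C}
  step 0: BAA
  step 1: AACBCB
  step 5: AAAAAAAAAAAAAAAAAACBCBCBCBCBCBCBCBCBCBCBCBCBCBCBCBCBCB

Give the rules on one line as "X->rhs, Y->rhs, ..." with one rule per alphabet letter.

  step 0 ⇒ step 1: BAA ⇒ AA·CB·CB
    A ↦ CB
    B ↦ AA
    C ↦ A  (constrained at step 1)

A->CB, B->AA, C->A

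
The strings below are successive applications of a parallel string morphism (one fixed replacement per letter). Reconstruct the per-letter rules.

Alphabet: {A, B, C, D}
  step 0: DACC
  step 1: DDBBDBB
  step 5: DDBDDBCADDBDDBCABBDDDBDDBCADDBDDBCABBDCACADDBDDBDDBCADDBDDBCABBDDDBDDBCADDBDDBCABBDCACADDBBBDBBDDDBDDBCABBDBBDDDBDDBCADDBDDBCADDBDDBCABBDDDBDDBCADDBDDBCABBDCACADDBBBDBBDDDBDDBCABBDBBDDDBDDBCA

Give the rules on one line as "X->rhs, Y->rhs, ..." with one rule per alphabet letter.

  step 0 ⇒ step 1: DACC ⇒ DDB·BD·B·B
    A ↦ BD
    C ↦ B
    D ↦ DDB
    B ↦ CA  (constrained at step 1)

A->BD, B->CA, C->B, D->DDB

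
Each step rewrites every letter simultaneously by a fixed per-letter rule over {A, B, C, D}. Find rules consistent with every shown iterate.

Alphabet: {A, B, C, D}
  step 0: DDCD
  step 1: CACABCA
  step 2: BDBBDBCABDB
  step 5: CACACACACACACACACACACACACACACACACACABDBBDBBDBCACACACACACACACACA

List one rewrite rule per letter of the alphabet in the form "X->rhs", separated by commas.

  step 1 ⇒ step 2: CACABCA ⇒ B·DB·B·DB·CA·B·DB
    A ↦ DB
    B ↦ CA
    C ↦ B
  step 0 ⇒ step 1: DDCD ⇒ CA·CA·B·CA
    D ↦ CA

A->DB, B->CA, C->B, D->CA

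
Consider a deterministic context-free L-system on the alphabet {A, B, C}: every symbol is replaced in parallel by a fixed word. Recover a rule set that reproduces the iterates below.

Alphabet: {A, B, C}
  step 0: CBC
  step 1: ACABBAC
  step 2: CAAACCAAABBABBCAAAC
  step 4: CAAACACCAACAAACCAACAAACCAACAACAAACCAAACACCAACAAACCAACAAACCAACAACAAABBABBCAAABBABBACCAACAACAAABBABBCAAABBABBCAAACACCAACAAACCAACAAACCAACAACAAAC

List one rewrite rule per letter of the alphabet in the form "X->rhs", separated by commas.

  step 1 ⇒ step 2: ACABBAC ⇒ CAA·AC·CAA·ABB·ABB·CAA·AC
    A ↦ CAA
    B ↦ ABB
    C ↦ AC

A->CAA, B->ABB, C->AC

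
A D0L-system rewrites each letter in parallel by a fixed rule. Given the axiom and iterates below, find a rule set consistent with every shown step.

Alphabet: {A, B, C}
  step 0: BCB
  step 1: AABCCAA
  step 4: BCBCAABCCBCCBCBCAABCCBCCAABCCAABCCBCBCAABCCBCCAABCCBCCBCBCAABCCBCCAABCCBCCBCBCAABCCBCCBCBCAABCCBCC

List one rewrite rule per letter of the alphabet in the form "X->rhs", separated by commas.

  step 0 ⇒ step 1: BCB ⇒ AA·BCC·AA
    B ↦ AA
    C ↦ BCC
    A ↦ BC  (constrained at step 1)

A->BC, B->AA, C->BCC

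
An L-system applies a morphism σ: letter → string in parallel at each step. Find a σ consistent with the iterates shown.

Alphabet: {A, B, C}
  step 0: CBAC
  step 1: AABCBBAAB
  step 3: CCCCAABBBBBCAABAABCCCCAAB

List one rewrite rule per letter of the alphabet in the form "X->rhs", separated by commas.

A->BB, B->C, C->AAB

  step 0 ⇒ step 1: CBAC ⇒ AAB·C·BB·AAB
    A ↦ BB
    B ↦ C
    C ↦ AAB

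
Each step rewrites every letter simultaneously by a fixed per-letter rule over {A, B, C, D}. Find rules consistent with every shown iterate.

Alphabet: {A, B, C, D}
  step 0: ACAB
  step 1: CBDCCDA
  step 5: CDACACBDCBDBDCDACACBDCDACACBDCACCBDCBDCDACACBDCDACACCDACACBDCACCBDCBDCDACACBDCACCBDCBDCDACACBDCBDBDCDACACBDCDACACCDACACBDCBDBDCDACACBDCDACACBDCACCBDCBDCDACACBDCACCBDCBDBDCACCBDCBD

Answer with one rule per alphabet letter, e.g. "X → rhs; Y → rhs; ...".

  step 0 ⇒ step 1: ACAB ⇒ C·BD·C·CDA
    A ↦ C
    B ↦ CDA
    C ↦ BD
    D ↦ CAC  (constrained at step 1)

A->C, B->CDA, C->BD, D->CAC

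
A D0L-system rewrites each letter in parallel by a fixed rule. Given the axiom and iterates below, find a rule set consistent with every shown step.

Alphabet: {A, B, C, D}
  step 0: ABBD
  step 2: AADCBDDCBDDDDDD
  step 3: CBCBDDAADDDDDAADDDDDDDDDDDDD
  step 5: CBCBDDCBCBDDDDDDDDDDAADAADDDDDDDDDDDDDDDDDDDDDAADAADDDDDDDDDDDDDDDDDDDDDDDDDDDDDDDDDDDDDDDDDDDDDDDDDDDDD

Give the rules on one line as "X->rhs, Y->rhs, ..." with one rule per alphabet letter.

A->CB, B->AD, C->A, D->DD

  step 2 ⇒ step 3: AADCBDDCBDDDDDD ⇒ CB·CB·DD·A·AD·DD·DD·A·AD·DD·DD·DD·DD·DD·DD
    A ↦ CB
    B ↦ AD
    C ↦ A
    D ↦ DD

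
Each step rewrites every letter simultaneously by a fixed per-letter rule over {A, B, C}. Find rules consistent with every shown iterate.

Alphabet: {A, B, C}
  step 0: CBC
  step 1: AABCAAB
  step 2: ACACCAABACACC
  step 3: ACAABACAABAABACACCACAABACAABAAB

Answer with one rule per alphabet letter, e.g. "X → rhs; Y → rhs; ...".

  step 2 ⇒ step 3: ACACCAABACACC ⇒ AC·AAB·AC·AAB·AAB·AC·AC·C·AC·AAB·AC·AAB·AAB
    A ↦ AC
    B ↦ C
    C ↦ AAB

A->AC, B->C, C->AAB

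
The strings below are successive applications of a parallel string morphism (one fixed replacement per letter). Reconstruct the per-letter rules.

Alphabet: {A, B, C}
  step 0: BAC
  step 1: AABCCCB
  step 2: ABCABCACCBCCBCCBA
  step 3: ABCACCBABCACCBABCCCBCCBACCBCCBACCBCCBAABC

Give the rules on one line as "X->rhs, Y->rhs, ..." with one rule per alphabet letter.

  step 2 ⇒ step 3: ABCABCACCBCCBCCBA ⇒ ABC·A·CCB·ABC·A·CCB·ABC·CCB·CCB·A·CCB·CCB·A·CCB·CCB·A·ABC
    A ↦ ABC
    B ↦ A
    C ↦ CCB

A->ABC, B->A, C->CCB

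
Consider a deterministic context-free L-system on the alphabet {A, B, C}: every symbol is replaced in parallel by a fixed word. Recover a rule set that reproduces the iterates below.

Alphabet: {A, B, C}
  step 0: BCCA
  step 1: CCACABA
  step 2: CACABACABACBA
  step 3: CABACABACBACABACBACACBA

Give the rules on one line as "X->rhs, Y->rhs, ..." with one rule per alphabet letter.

  step 2 ⇒ step 3: CACABACABACBA ⇒ CA·BA·CA·BA·C·BA·CA·BA·C·BA·CA·C·BA
    A ↦ BA
    B ↦ C
    C ↦ CA

A->BA, B->C, C->CA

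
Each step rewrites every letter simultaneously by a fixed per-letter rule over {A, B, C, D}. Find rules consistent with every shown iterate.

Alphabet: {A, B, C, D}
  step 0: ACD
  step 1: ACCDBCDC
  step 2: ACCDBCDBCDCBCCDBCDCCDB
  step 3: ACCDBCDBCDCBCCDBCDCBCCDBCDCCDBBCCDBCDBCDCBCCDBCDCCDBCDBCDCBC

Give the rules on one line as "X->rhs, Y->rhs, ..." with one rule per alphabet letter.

A->AC, B->BC, C->CDB, D->CDC

  step 2 ⇒ step 3: ACCDBCDBCDCBCCDBCDCCDB ⇒ AC·CDB·CDB·CDC·BC·CDB·CDC·BC·CDB·CDC·CDB·BC·CDB·CDB·CDC·BC·CDB·CDC·CDB·CDB·CDC·BC
    A ↦ AC
    B ↦ BC
    C ↦ CDB
    D ↦ CDC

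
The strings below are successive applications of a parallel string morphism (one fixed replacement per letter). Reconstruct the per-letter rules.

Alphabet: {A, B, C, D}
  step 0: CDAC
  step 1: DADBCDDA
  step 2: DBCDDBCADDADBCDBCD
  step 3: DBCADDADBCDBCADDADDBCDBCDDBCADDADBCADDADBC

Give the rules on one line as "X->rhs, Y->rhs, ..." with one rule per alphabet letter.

A->D, B->AD, C->DA, D->DBC

  step 2 ⇒ step 3: DBCDDBCADDADBCDBCD ⇒ DBC·AD·DA·DBC·DBC·AD·DA·D·DBC·DBC·D·DBC·AD·DA·DBC·AD·DA·DBC
    A ↦ D
    B ↦ AD
    C ↦ DA
    D ↦ DBC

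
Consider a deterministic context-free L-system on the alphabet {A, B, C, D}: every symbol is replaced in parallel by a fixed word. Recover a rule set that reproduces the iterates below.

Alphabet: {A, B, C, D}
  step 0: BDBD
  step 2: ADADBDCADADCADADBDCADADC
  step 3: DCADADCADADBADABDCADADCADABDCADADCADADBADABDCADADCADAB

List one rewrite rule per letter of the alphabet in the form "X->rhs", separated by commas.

  step 2 ⇒ step 3: ADADBDCADADCADADBDCADADC ⇒ DC·ADA·DC·ADA·DB·ADA·B·DC·ADA·DC·ADA·B·DC·ADA·DC·ADA·DB·ADA·B·DC·ADA·DC·ADA·B
    A ↦ DC
    B ↦ DB
    C ↦ B
    D ↦ ADA

A->DC, B->DB, C->B, D->ADA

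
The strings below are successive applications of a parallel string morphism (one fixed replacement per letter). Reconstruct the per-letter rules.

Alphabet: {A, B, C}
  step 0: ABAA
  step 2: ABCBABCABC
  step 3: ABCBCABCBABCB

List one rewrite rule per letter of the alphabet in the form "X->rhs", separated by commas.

A->AB, B->C, C->B

  step 2 ⇒ step 3: ABCBABCABC ⇒ AB·C·B·C·AB·C·B·AB·C·B
    A ↦ AB
    B ↦ C
    C ↦ B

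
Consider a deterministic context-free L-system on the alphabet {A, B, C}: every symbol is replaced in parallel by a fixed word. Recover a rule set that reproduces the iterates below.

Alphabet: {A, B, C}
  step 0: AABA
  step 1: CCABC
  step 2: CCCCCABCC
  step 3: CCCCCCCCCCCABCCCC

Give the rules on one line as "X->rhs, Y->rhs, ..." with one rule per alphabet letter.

  step 2 ⇒ step 3: CCCCCABCC ⇒ CC·CC·CC·CC·CC·C·AB·CC·CC
    A ↦ C
    B ↦ AB
    C ↦ CC

A->C, B->AB, C->CC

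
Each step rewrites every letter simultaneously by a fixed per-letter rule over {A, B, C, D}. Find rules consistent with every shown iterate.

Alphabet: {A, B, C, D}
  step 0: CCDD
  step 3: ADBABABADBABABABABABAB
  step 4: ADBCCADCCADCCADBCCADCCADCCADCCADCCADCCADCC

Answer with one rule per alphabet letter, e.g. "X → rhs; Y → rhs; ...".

A->AD, B->CC, C->AB, D->B

  step 3 ⇒ step 4: ADBABABADBABABABABABAB ⇒ AD·B·CC·AD·CC·AD·CC·AD·B·CC·AD·CC·AD·CC·AD·CC·AD·CC·AD·CC·AD·CC
    A ↦ AD
    B ↦ CC
    D ↦ B
    C ↦ AB  (constrained at step 0)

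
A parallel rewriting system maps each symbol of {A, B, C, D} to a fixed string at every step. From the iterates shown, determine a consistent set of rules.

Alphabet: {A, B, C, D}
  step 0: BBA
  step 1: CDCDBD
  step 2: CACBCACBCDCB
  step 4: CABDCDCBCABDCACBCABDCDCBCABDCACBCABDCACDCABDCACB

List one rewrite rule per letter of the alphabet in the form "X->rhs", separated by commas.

A->BD, B->CD, C->CA, D->CB

  step 1 ⇒ step 2: CDCDBD ⇒ CA·CB·CA·CB·CD·CB
    B ↦ CD
    C ↦ CA
    D ↦ CB
  step 0 ⇒ step 1: BBA ⇒ CD·CD·BD
    A ↦ BD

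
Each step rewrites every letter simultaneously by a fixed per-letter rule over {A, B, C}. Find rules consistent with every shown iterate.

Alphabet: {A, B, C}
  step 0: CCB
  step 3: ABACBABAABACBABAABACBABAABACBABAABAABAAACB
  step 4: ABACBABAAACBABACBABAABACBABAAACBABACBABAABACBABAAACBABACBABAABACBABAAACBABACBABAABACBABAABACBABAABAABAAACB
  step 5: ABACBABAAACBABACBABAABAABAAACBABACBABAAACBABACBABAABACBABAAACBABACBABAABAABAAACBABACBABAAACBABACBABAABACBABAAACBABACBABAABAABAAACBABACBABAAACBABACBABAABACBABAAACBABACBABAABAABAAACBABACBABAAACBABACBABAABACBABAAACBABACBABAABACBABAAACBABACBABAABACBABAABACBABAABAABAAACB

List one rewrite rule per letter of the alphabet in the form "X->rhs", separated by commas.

  step 4 ⇒ step 5: ABACBABAAACBABACBABAABACBABAAACBABACBABAABACBABAAACBABACBABAABACBABAAACBABACBABAABACBABAABACBABAABAABAAACB ⇒ ABA·CB·ABA·AA·CB·ABA·CB·ABA·ABA·ABA·AA·CB·ABA·CB·ABA·AA·CB·ABA·CB·ABA·ABA·CB·ABA·AA·CB·ABA·CB·ABA·ABA·ABA·AA·CB·ABA·CB·ABA·AA·CB·ABA·CB·ABA·ABA·CB·ABA·AA·CB·ABA·CB·ABA·ABA·ABA·AA·CB·ABA·CB·ABA·AA·CB·ABA·CB·ABA·ABA·CB·ABA·AA·CB·ABA·CB·ABA·ABA·ABA·AA·CB·ABA·CB·ABA·AA·CB·ABA·CB·ABA·ABA·CB·ABA·AA·CB·ABA·CB·ABA·ABA·CB·ABA·AA·CB·ABA·CB·ABA·ABA·CB·ABA·ABA·CB·ABA·ABA·ABA·AA·CB
    A ↦ ABA
    B ↦ CB
    C ↦ AA

A->ABA, B->CB, C->AA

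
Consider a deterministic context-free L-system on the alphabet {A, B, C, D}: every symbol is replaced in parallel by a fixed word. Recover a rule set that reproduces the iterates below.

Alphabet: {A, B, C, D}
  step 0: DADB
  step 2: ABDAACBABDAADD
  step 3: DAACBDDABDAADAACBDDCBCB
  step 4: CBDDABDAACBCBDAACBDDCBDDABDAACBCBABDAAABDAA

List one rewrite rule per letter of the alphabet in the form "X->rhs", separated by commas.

  step 3 ⇒ step 4: DAACBDDABDAADAACBDDCBCB ⇒ CB·D·D·ABD·AA·CB·CB·D·AA·CB·D·D·CB·D·D·ABD·AA·CB·CB·ABD·AA·ABD·AA
    A ↦ D
    B ↦ AA
    C ↦ ABD
    D ↦ CB

A->D, B->AA, C->ABD, D->CB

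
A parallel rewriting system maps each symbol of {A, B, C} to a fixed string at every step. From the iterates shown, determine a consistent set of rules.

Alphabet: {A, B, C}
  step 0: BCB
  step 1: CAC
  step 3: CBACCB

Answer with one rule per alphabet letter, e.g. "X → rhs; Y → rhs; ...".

  step 0 ⇒ step 1: BCB ⇒ C·A·C
    B ↦ C
    C ↦ A
    A ↦ CB  (constrained at step 1)

A->CB, B->C, C->A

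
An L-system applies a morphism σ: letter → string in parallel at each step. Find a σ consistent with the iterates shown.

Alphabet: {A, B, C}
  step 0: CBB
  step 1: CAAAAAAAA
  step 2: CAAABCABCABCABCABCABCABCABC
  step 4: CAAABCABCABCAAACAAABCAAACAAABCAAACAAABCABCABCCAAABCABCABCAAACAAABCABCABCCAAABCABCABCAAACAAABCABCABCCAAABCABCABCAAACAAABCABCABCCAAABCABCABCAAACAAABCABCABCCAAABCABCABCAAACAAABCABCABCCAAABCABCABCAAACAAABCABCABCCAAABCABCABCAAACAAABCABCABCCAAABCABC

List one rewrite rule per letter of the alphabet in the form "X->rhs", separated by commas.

A->ABC, B->AAA, C->CAA

  step 1 ⇒ step 2: CAAAAAAAA ⇒ CAA·ABC·ABC·ABC·ABC·ABC·ABC·ABC·ABC
    A ↦ ABC
    C ↦ CAA
  step 0 ⇒ step 1: CBB ⇒ CAA·AAA·AAA
    B ↦ AAA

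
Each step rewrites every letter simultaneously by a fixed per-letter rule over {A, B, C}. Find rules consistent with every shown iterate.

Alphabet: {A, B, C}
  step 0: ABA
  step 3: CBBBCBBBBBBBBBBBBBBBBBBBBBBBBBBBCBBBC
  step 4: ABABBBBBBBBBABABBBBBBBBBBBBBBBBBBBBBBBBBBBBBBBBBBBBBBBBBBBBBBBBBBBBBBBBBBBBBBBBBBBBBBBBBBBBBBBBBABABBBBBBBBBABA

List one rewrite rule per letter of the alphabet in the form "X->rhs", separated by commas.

  step 3 ⇒ step 4: CBBBCBBBBBBBBBBBBBBBBBBBBBBBBBBBCBBBC ⇒ ABA·BBB·BBB·BBB·ABA·BBB·BBB·BBB·BBB·BBB·BBB·BBB·BBB·BBB·BBB·BBB·BBB·BBB·BBB·BBB·BBB·BBB·BBB·BBB·BBB·BBB·BBB·BBB·BBB·BBB·BBB·BBB·ABA·BBB·BBB·BBB·ABA
    B ↦ BBB
    C ↦ ABA
    A ↦ C  (constrained at step 0)

A->C, B->BBB, C->ABA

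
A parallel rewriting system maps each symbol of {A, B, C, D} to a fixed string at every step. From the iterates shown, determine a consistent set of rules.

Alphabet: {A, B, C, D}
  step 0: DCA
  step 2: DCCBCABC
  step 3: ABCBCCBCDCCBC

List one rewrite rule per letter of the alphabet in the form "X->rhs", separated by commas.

  step 2 ⇒ step 3: DCCBCABC ⇒ A·BC·BC·C·BC·DC·C·BC
    A ↦ DC
    B ↦ C
    C ↦ BC
    D ↦ A

A->DC, B->C, C->BC, D->A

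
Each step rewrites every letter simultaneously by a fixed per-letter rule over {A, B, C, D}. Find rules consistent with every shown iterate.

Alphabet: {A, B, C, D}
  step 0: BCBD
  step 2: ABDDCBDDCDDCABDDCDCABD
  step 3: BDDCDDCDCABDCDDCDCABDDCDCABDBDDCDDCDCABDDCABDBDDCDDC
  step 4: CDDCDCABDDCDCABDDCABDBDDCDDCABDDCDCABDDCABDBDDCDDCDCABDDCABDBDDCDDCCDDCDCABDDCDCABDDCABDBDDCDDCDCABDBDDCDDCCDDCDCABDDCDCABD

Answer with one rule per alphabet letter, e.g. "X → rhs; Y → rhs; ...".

  step 3 ⇒ step 4: BDDCDDCDCABDCDDCDCABDDCDCABDBDDCDDCDCABDDCABDBDDCDDC ⇒ CD·DC·DC·ABD·DC·DC·ABD·DC·ABD·BDD·CD·DC·ABD·DC·DC·ABD·DC·ABD·BDD·CD·DC·DC·ABD·DC·ABD·BDD·CD·DC·CD·DC·DC·ABD·DC·DC·ABD·DC·ABD·BDD·CD·DC·DC·ABD·BDD·CD·DC·CD·DC·DC·ABD·DC·DC·ABD
    A ↦ BDD
    B ↦ CD
    C ↦ ABD
    D ↦ DC

A->BDD, B->CD, C->ABD, D->DC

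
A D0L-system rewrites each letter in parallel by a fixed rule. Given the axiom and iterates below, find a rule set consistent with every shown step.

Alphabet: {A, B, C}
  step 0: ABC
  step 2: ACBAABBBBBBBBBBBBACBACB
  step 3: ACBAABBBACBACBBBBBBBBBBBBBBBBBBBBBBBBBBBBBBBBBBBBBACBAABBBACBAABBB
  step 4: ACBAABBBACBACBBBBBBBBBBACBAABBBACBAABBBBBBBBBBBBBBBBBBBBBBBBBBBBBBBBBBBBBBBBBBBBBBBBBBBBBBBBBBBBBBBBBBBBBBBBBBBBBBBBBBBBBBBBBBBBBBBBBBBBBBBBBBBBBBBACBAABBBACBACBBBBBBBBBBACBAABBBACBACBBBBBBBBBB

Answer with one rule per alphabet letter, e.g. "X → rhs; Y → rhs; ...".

A->ACB, B->BBB, C->AA

  step 3 ⇒ step 4: ACBAABBBACBACBBBBBBBBBBBBBBBBBBBBBBBBBBBBBBBBBBBBBACBAABBBACBAABBB ⇒ ACB·AA·BBB·ACB·ACB·BBB·BBB·BBB·ACB·AA·BBB·ACB·AA·BBB·BBB·BBB·BBB·BBB·BBB·BBB·BBB·BBB·BBB·BBB·BBB·BBB·BBB·BBB·BBB·BBB·BBB·BBB·BBB·BBB·BBB·BBB·BBB·BBB·BBB·BBB·BBB·BBB·BBB·BBB·BBB·BBB·BBB·BBB·BBB·BBB·ACB·AA·BBB·ACB·ACB·BBB·BBB·BBB·ACB·AA·BBB·ACB·ACB·BBB·BBB·BBB
    A ↦ ACB
    B ↦ BBB
    C ↦ AA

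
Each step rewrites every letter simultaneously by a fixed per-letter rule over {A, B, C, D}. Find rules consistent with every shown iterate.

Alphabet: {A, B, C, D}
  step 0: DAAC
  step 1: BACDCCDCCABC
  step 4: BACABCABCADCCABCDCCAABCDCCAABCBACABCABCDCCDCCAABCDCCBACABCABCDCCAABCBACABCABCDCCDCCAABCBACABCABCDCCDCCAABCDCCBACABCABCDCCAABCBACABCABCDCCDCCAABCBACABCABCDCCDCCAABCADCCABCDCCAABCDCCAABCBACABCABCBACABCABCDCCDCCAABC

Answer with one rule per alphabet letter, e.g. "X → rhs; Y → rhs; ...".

A->DCC, B->A, C->ABC, D->BAC

  step 0 ⇒ step 1: DAAC ⇒ BAC·DCC·DCC·ABC
    A ↦ DCC
    C ↦ ABC
    D ↦ BAC
    B ↦ A  (constrained at step 1)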